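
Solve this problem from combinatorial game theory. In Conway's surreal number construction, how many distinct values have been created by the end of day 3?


Day 0: {|} = 0 is born. Count = 1.
Day n: the number of surreal numbers born by day n is 2^(n+1) - 1.
By day 0: 2^1 - 1 = 1
By day 1: 2^2 - 1 = 3
By day 2: 2^3 - 1 = 7
By day 3: 2^4 - 1 = 15
By day 3: 15 surreal numbers.

15


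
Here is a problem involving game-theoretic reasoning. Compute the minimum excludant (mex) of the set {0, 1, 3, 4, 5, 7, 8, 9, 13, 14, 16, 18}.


Set = {0, 1, 3, 4, 5, 7, 8, 9, 13, 14, 16, 18}
0 is in the set.
1 is in the set.
2 is NOT in the set. This is the mex.
mex = 2

2


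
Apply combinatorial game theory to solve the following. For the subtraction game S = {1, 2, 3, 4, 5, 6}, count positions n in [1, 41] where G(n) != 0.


Subtraction set S = {1, 2, 3, 4, 5, 6}, so G(n) = n mod 7.
G(n) = 0 when n is a multiple of 7.
Multiples of 7 in [1, 41]: 5
N-positions (nonzero Grundy) = 41 - 5 = 36

36


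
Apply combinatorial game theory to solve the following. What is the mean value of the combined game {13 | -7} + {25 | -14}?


G1 = {13 | -7}, G2 = {25 | -14}
Each is a switch {a | b} with numbers a > b; its mean value is (a + b)/2, and mean value is additive over game sums: m(G1 + G2) = m(G1) + m(G2).
Mean of G1 = (13 + (-7))/2 = 6/2 = 3
Mean of G2 = (25 + (-14))/2 = 11/2 = 11/2
Mean of G1 + G2 = 3 + 11/2 = 17/2

17/2


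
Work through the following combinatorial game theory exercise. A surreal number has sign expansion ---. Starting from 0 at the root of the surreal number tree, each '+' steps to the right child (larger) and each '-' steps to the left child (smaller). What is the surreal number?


Sign expansion: ---
Rule: track bounds (lo, hi), initially (-inf, +inf). On '+', the current value becomes lo and we move to the simplest number in (value, hi): value + 1 if hi = +inf, otherwise the midpoint (value + hi)/2. On '-', the current value becomes hi and we move to value - 1 if lo = -inf, otherwise the midpoint (lo + value)/2.
Start at 0.
Step 1: sign = -, move left. Bounds: (-inf, 0). Value = -1
Step 2: sign = -, move left. Bounds: (-inf, -1). Value = -2
Step 3: sign = -, move left. Bounds: (-inf, -2). Value = -3
The surreal number with sign expansion --- is -3.

-3


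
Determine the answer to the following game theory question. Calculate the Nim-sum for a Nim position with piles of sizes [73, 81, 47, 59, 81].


We need the XOR (exclusive or) of all pile sizes.
After XOR-ing pile 1 (size 73): 0 XOR 73 = 73
After XOR-ing pile 2 (size 81): 73 XOR 81 = 24
After XOR-ing pile 3 (size 47): 24 XOR 47 = 55
After XOR-ing pile 4 (size 59): 55 XOR 59 = 12
After XOR-ing pile 5 (size 81): 12 XOR 81 = 93
The Nim-value of this position is 93.

93


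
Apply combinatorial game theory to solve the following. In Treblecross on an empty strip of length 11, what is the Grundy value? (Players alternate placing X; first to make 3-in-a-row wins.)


Treblecross: place X on empty cells; 3-in-a-row wins.
Playing within two cells of an existing X lets the opponent win at once, so sensible play treats the cells i-2..i+2 around each X as dead. The player left with no safe cell loses, so this is a normal-play take-away game on strips of safe cells.
Placing X at cell i (0-indexed) of a strip of k safe cells leaves independent strips of sizes max(0, i-2) and max(0, k-i-3). Hence G(k) = mex{ G(max(0,i-2)) XOR G(max(0,k-i-3)) : 0 <= i < k }, with G(0) = 0.
G(1): splits (0,0):0^0=0 -> mex({0}) = 1
G(2): splits (0,0):0^0=0 -> mex({0}) = 1
G(3): splits (0,0):0^0=0 -> mex({0}) = 1
G(4): splits (0,1):0^1=1 (0,0):0^0=0 -> mex({0, 1}) = 2
G(5): splits (0,2):0^1=1 (0,1):0^1=1 (0,0):0^0=0 -> mex({0, 1}) = 2
G(6) = mex({1}) = 0
G(7) = mex({0, 1, 2}) = 3
G(8) = mex({0, 1, 2}) = 3
G(9) = mex({0, 2}) = 1
G(10) = mex({0, 2, 3}) = 1
G(11) = mex({0, 3}) = 1
Therefore G(11) = 1.

1


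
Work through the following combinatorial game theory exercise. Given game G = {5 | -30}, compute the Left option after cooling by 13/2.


Original game: {5 | -30} (a switch {a | b} with a > b).
Cooling by t (for t below the temperature (a - b)/2 = 35/2) taxes each move by t: {a | b} cooled by t is {a - t | b + t}.
Cooling amount: t = 13/2
Cooled Left option: 5 - 13/2 = -3/2
Cooled Right option: -30 + 13/2 = -47/2
Cooled game: {-3/2 | -47/2}
Left option = -3/2

-3/2


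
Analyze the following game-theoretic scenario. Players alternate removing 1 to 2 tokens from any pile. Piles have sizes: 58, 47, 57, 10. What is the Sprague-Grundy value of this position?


Subtraction set: {1, 2}
For this subtraction set, G(n) = n mod 3 (period = max + 1 = 3).
Pile 1 (size 58): G(58) = 58 mod 3 = 1
Pile 2 (size 47): G(47) = 47 mod 3 = 2
Pile 3 (size 57): G(57) = 57 mod 3 = 0
Pile 4 (size 10): G(10) = 10 mod 3 = 1
Total Grundy value = XOR of all: 1 XOR 2 XOR 0 XOR 1 = 2

2


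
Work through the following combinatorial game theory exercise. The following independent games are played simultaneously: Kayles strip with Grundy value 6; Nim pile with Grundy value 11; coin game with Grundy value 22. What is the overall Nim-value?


By the Sprague-Grundy theorem, the Grundy value of a sum of games is the XOR of individual Grundy values.
Kayles strip: Grundy value = 6. Running XOR: 0 XOR 6 = 6
Nim pile: Grundy value = 11. Running XOR: 6 XOR 11 = 13
coin game: Grundy value = 22. Running XOR: 13 XOR 22 = 27
The combined Grundy value is 27.

27


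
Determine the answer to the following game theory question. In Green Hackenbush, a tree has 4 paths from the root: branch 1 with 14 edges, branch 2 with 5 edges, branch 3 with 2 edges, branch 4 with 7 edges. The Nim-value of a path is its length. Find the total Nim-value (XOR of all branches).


The tree has 4 branches from the ground vertex.
In Green Hackenbush, the Nim-value of a simple path of length k is k.
Branch 1: length 14, Nim-value = 14
Branch 2: length 5, Nim-value = 5
Branch 3: length 2, Nim-value = 2
Branch 4: length 7, Nim-value = 7
Total Nim-value = XOR of all branch values:
0 XOR 14 = 14
14 XOR 5 = 11
11 XOR 2 = 9
9 XOR 7 = 14
Nim-value of the tree = 14

14


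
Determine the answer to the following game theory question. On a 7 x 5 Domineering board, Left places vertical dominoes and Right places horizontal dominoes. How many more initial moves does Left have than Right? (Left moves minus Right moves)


Board is 7 x 5 (rows x cols).
Left (vertical) placements: (rows-1) * cols = 6 * 5 = 30
Right (horizontal) placements: rows * (cols-1) = 7 * 4 = 28
Advantage = Left - Right = 30 - 28 = 2

2


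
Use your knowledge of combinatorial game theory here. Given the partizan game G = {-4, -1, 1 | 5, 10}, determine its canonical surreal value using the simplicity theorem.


Left options: {-4, -1, 1}, max = 1
Right options: {5, 10}, min = 5
All options are numbers and max(Left) < min(Right), so by the simplicity theorem the value is the simplest (earliest-born) number strictly between 1 and 5.
Integers 2 through 4 all lie strictly between 1 and 5.
Among integers, the simplest (lowest birthday = smallest |n|; 0 is born on day 0, +-n on day n) is 2.
No non-integer in the interval can be simpler: if x is a non-integer in the interval, then floor(x) or ceil(x) also lies in the interval (the interval contains an integer), and both are proper prefixes of x's sign expansion, i.e. born earlier. So the game value is 2.
Game value = 2

2


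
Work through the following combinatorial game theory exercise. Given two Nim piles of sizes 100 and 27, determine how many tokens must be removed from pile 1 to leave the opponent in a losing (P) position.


Piles: 100 and 27
Current XOR: 100 XOR 27 = 127 (non-zero, so this is an N-position).
To make the XOR zero, we need to find a move that balances the piles.
For pile 1 (size 100): target = 100 XOR 127 = 27
We reduce pile 1 from 100 to 27.
Tokens removed: 100 - 27 = 73
Verification: 27 XOR 27 = 0

73


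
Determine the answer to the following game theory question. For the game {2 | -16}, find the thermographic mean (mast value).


Game = {2 | -16}, a switch {a | b} with numbers a > b.
Its thermograph has left wall a - t and right wall b + t, which meet at t = (a - b)/2, where both equal (a + b)/2. So the mast (mean value) is at (a + b)/2.
Mean = (2 + (-16))/2 = -14/2 = -7

-7


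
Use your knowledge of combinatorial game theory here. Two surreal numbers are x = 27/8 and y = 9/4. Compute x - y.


x = 27/8, y = 9/4
Converting to common denominator: 8
x = 27/8, y = 18/8
x - y = 27/8 - 9/4 = 9/8

9/8


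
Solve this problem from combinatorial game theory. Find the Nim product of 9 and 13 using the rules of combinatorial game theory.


Nim multiplication is bilinear over XOR: (u XOR v) * w = (u*w) XOR (v*w).
So we split each operand into its bit components and XOR the pairwise Nim products.
9 = 1 + 8 (as XOR of powers of 2).
13 = 1 + 4 + 8 (as XOR of powers of 2).
Using the standard Nim-product table on single bits:
  2*2 = 3,   2*4 = 8,   2*8 = 12,
  4*4 = 6,   4*8 = 11,  8*8 = 13,
and  1*x = x (identity), k*l = l*k (commutative).
Pairwise Nim products:
  1 * 1 = 1
  1 * 4 = 4
  1 * 8 = 8
  8 * 1 = 8
  8 * 4 = 11
  8 * 8 = 13
XOR them: 1 XOR 4 XOR 8 XOR 8 XOR 11 XOR 13 = 3.
Result: 9 * 13 = 3 (in Nim).

3


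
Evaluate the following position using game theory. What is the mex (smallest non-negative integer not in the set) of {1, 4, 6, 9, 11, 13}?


Set = {1, 4, 6, 9, 11, 13}
0 is NOT in the set. This is the mex.
mex = 0

0


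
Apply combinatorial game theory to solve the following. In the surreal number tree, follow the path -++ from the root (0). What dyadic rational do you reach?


Sign expansion: -++
Rule: track bounds (lo, hi), initially (-inf, +inf). On '+', the current value becomes lo and we move to the simplest number in (value, hi): value + 1 if hi = +inf, otherwise the midpoint (value + hi)/2. On '-', the current value becomes hi and we move to value - 1 if lo = -inf, otherwise the midpoint (lo + value)/2.
Start at 0.
Step 1: sign = -, move left. Bounds: (-inf, 0). Value = -1
Step 2: sign = +, move right. Bounds: (-1, 0). Value = -1/2
Step 3: sign = +, move right. Bounds: (-1/2, 0). Value = -1/4
The surreal number with sign expansion -++ is -1/4.

-1/4


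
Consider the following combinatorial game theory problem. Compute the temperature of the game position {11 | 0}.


The game is {11 | 0}, a switch {a | b} with numbers a > b.
Cooling {a | b} by t gives {a - t | b + t}, which stops being hot when a - t = b + t, i.e. at t = (a - b)/2. So the temperature of a switch is (a - b)/2.
Temperature = (Left option - Right option) / 2
= (11 - (0)) / 2
= 11 / 2
= 11/2

11/2


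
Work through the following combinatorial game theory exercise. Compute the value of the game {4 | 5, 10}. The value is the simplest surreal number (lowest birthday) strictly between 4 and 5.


Left options: {4}, max = 4
Right options: {5, 10}, min = 5
All options are numbers and max(Left) < min(Right), so by the simplicity theorem the value is the simplest (earliest-born) number strictly between 4 and 5.
No integer lies strictly between 4 and 5, so the value is the dyadic rational m/2^k in the interval with the smallest k (then m odd); search k = 1, 2, ...:
Denominator 2: 9/2 lies strictly between 4 and 5 -- found.
The simplest number in the interval is 9/2.
Game value = 9/2

9/2


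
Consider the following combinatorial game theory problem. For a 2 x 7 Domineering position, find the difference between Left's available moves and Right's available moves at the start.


Board is 2 x 7 (rows x cols).
Left (vertical) placements: (rows-1) * cols = 1 * 7 = 7
Right (horizontal) placements: rows * (cols-1) = 2 * 6 = 12
Advantage = Left - Right = 7 - 12 = -5

-5


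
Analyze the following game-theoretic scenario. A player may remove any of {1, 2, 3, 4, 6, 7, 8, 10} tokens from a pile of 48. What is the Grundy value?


The subtraction set is S = {1, 2, 3, 4, 6, 7, 8, 10}.
G(k) = mex{ G(k - s) : s in S, s <= k }. We compute iteratively: G(0) = 0.
G(1) = mex({0}) = 1
G(2) = mex({0, 1}) = 2
G(3) = mex({0, 1, 2}) = 3
G(4) = mex({0, 1, 2, 3}) = 4
G(5) = mex({1, 2, 3, 4}) = 0
G(6) = mex({0, 2, 3, 4}) = 1
G(7) = mex({0, 1, 3, 4}) = 2
G(8) = mex({0, 1, 2, 4}) = 3
G(9) = mex({0, 1, 2, 3}) = 4
G(10) = mex({0, 1, 2, 3, 4}) = 5
G(11) = mex({0, 1, 2, 3, 4, 5}) = 6
G(12) = mex({0, 1, 2, 3, 4, 5, 6}) = 7
G(13) = mex({0, 1, 2, 3, 4, 5, 6, 7}) = 8
G(14) = mex({1, 2, 3, 4, 5, 6, 7, 8}) = 0
G(15) = mex({0, 2, 3, 4, 6, 7, 8}) = 1
G(16) = mex({0, 1, 3, 4, 5, 7, 8}) = 2
G(17) = mex({0, 1, 2, 4, 5, 6, 8}) = 3
G(18) = mex({0, 1, 2, 3, 5, 6, 7}) = 4
G(19) = mex({1, 2, 3, 4, 6, 7, 8}) = 0
G(20) = mex({0, 2, 3, 4, 5, 7, 8}) = 1
G(21) = mex({0, 1, 3, 4, 6, 8}) = 2
G(22) = mex({0, 1, 2, 4, 7}) = 3
G(23) = mex({0, 1, 2, 3, 8}) = 4
Observe that G(14)..G(23) = 0, 1, 2, 3, 4, 0, 1, 2, 3, 4 repeats G(0)..G(9) = 0, 1, 2, 3, 4, 0, 1, 2, 3, 4.
For k >= max(S) = 10, G(k) is determined by the previous 10 values G(k-10)..G(k-1); a window of 10 consecutive values has recurred shifted by 14, so by induction G(k + 14) = G(k) for all k >= 0: the sequence is periodic from the start with period 14.
One period: G(0..13) = 0, 1, 2, 3, 4, 0, 1, 2, 3, 4, 5, 6, 7, 8.
48 mod 14 = 6, so G(48) = G(6) = 1.

1


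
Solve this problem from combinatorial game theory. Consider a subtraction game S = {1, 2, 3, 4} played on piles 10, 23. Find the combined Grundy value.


Subtraction set: {1, 2, 3, 4}
For this subtraction set, G(n) = n mod 5 (period = max + 1 = 5).
Pile 1 (size 10): G(10) = 10 mod 5 = 0
Pile 2 (size 23): G(23) = 23 mod 5 = 3
Total Grundy value = XOR of all: 0 XOR 3 = 3

3


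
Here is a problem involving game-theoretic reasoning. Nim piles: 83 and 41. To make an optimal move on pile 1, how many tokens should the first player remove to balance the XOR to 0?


Piles: 83 and 41
Current XOR: 83 XOR 41 = 122 (non-zero, so this is an N-position).
To make the XOR zero, we need to find a move that balances the piles.
For pile 1 (size 83): target = 83 XOR 122 = 41
We reduce pile 1 from 83 to 41.
Tokens removed: 83 - 41 = 42
Verification: 41 XOR 41 = 0

42


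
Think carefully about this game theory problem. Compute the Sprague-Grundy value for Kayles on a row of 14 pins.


Kayles: a move removes 1 or 2 adjacent pins from a contiguous row.
Removing pins from a row of k leaves two independent rows (a, b) with a + b = k - 1 (one pin) or a + b = k - 2 (two pins); an end removal gives a = 0.
By Sprague-Grundy, G(k) = mex{ G(a) XOR G(b) } over all these splits. G(0) = 0.
G(1): splits (0,0):0^0=0 -> mex({0}) = 1
G(2): splits (0,1):0^1=1 (0,0):0^0=0 -> mex({0, 1}) = 2
G(3): splits (0,2):0^2=2 (1,1):1^1=0 (0,1):0^1=1 -> mex({0, 1, 2}) = 3
G(4): splits (0,3):0^3=3 (1,2):1^2=3 (0,2):0^2=2 (1,1):1^1=0 -> mex({0, 2, 3}) = 1
G(5): splits (0,4):0^1=1 (1,3):1^3=2 (2,2):2^2=0 (0,3):0^3=3 (1,2):1^2=3 -> mex({0, 1, 2, 3}) = 4
G(6) = mex({0, 1, 2, 4}) = 3
G(7) = mex({0, 1, 3, 4, 5}) = 2
G(8) = mex({0, 2, 3, 5, 6}) = 1
G(9) = mex({0, 1, 2, 3, 6, 7}) = 4
G(10) = mex({0, 1, 3, 4, 5, 7}) = 2
G(11) = mex({0, 1, 2, 3, 4, 5}) = 6
G(12) = mex({0, 1, 2, 3, 5, 6, 7}) = 4
G(13) = mex({0, 2, 3, 4, 6, 7}) = 1
G(14) = mex({0, 1, 4, 5, 6, 7}) = 2
Therefore G(14) = 2.

2


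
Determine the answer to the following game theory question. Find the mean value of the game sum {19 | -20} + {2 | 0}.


G1 = {19 | -20}, G2 = {2 | 0}
Each is a switch {a | b} with numbers a > b; its mean value is (a + b)/2, and mean value is additive over game sums: m(G1 + G2) = m(G1) + m(G2).
Mean of G1 = (19 + (-20))/2 = -1/2 = -1/2
Mean of G2 = (2 + (0))/2 = 2/2 = 1
Mean of G1 + G2 = -1/2 + 1 = 1/2

1/2


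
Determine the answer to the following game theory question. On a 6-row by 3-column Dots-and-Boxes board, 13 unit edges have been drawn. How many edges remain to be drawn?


Grid: 6 x 3 boxes, i.e. 7 rows and 4 columns of dots.
Horizontal edges: (rows + 1) * cols = 7 * 3 = 21
Vertical edges: rows * (cols + 1) = 6 * 4 = 24
Total edges: 21 + 24 = 45
Edges drawn: 13
Remaining: 45 - 13 = 32

32


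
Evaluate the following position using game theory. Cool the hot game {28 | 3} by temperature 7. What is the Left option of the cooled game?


Original game: {28 | 3} (a switch {a | b} with a > b).
Cooling by t (for t below the temperature (a - b)/2 = 25/2) taxes each move by t: {a | b} cooled by t is {a - t | b + t}.
Cooling amount: t = 7
Cooled Left option: 28 - 7 = 21
Cooled Right option: 3 + 7 = 10
Cooled game: {21 | 10}
Left option = 21

21


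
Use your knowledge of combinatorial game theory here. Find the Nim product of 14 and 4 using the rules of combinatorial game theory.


Nim multiplication is bilinear over XOR: (u XOR v) * w = (u*w) XOR (v*w).
So we split each operand into its bit components and XOR the pairwise Nim products.
14 = 2 + 4 + 8 (as XOR of powers of 2).
4 = 4 (as XOR of powers of 2).
Using the standard Nim-product table on single bits:
  2*2 = 3,   2*4 = 8,   2*8 = 12,
  4*4 = 6,   4*8 = 11,  8*8 = 13,
and  1*x = x (identity), k*l = l*k (commutative).
Pairwise Nim products:
  2 * 4 = 8
  4 * 4 = 6
  8 * 4 = 11
XOR them: 8 XOR 6 XOR 11 = 5.
Result: 14 * 4 = 5 (in Nim).

5


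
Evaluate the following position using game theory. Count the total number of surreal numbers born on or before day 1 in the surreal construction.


Day 0: {|} = 0 is born. Count = 1.
Day n: the number of surreal numbers born by day n is 2^(n+1) - 1.
By day 0: 2^1 - 1 = 1
By day 1: 2^2 - 1 = 3
By day 1: 3 surreal numbers.

3


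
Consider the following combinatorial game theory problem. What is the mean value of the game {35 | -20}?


Game = {35 | -20}, a switch {a | b} with numbers a > b.
Its thermograph has left wall a - t and right wall b + t, which meet at t = (a - b)/2, where both equal (a + b)/2. So the mast (mean value) is at (a + b)/2.
Mean = (35 + (-20))/2 = 15/2 = 15/2

15/2


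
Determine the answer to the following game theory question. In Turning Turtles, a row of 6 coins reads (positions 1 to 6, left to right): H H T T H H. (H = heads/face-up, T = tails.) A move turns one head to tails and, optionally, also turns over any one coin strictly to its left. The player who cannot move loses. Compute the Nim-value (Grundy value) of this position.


Coins: H H T T H H
Key fact: a single head at position k behaves exactly like a Nim heap of size k (turning it to T and optionally flipping a coin at j < k corresponds to moving the heap from k to j, or to 0), and heads combine as a disjunctive sum (two heads at the same place would cancel, matching j XOR j = 0). So the Nim-value is the XOR of the 1-indexed positions of the heads.
Face-up positions (1-indexed): [1, 2, 5, 6]
XOR 0 with 1: 0 XOR 1 = 1
XOR 1 with 2: 1 XOR 2 = 3
XOR 3 with 5: 3 XOR 5 = 6
XOR 6 with 6: 6 XOR 6 = 0
Nim-value = 0

0


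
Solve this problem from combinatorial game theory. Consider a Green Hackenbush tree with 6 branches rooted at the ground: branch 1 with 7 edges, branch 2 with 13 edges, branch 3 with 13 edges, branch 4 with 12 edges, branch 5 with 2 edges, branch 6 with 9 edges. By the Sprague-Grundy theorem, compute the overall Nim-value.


The tree has 6 branches from the ground vertex.
In Green Hackenbush, the Nim-value of a simple path of length k is k.
Branch 1: length 7, Nim-value = 7
Branch 2: length 13, Nim-value = 13
Branch 3: length 13, Nim-value = 13
Branch 4: length 12, Nim-value = 12
Branch 5: length 2, Nim-value = 2
Branch 6: length 9, Nim-value = 9
Total Nim-value = XOR of all branch values:
0 XOR 7 = 7
7 XOR 13 = 10
10 XOR 13 = 7
7 XOR 12 = 11
11 XOR 2 = 9
9 XOR 9 = 0
Nim-value of the tree = 0

0


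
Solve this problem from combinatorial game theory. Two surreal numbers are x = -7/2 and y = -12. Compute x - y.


x = -7/2, y = -12
Converting to common denominator: 2
x = -7/2, y = -24/2
x - y = -7/2 - -12 = 17/2

17/2


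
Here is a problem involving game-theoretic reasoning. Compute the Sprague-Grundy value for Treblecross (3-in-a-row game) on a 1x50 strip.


Treblecross: place X on empty cells; 3-in-a-row wins.
Playing within two cells of an existing X lets the opponent win at once, so sensible play treats the cells i-2..i+2 around each X as dead. The player left with no safe cell loses, so this is a normal-play take-away game on strips of safe cells.
Placing X at cell i (0-indexed) of a strip of k safe cells leaves independent strips of sizes max(0, i-2) and max(0, k-i-3). Hence G(k) = mex{ G(max(0,i-2)) XOR G(max(0,k-i-3)) : 0 <= i < k }, with G(0) = 0.
G(1): splits (0,0):0^0=0 -> mex({0}) = 1
G(2): splits (0,0):0^0=0 -> mex({0}) = 1
G(3): splits (0,0):0^0=0 -> mex({0}) = 1
G(4): splits (0,1):0^1=1 (0,0):0^0=0 -> mex({0, 1}) = 2
G(5): splits (0,2):0^1=1 (0,1):0^1=1 (0,0):0^0=0 -> mex({0, 1}) = 2
G(6) = mex({1}) = 0
G(7) = mex({0, 1, 2}) = 3
G(8) = mex({0, 1, 2}) = 3
G(9) = mex({0, 2}) = 1
G(10) = mex({0, 2, 3}) = 1
G(11) = mex({0, 3}) = 1
G(12) = mex({1, 3}) = 0
G(13) = mex({0, 1, 2, 3}) = 4
G(14) = mex({0, 1, 2}) = 3
G(15) = mex({0, 1, 2}) = 3
G(16) = mex({0, 1, 2, 4}) = 3
G(17) = mex({0, 1, 3, 4}) = 2
G(18) = mex({0, 1, 3, 4}) = 2
G(19) = mex({0, 1, 3, 5}) = 2
G(20) = mex({0, 1, 2, 3, 5}) = 4
G(21) = mex({0, 1, 2, 3, 5}) = 4
G(22) = mex({1, 2, 6}) = 0
G(23) = mex({0, 1, 2, 3, 4, 6}) = 5
G(24) = mex({0, 1, 2, 3, 4}) = 5
G(25) = mex({0, 1, 3, 4, 7}) = 2
G(26) = mex({0, 1, 3, 4, 5, 7}) = 2
G(27) = mex({0, 1, 3, 5}) = 2
G(28) = mex({0, 1, 2, 5}) = 3
G(29) = mex({0, 1, 2, 4, 5, 6}) = 3
G(30) = mex({1, 2, 4, 6}) = 0
G(31) = mex({0, 1, 2, 3, 4, 6}) = 5
G(32) = mex({1, 2, 3, 4, 7}) = 0
G(33) = mex({0, 3, 7}) = 1
G(34) = mex({0, 2, 3, 5, 7}) = 1
G(35) = mex({0, 2, 3, 5, 6}) = 1
G(36) = mex({0, 1, 2, 5, 6}) = 3
G(37) = mex({0, 1, 2, 4, 5, 6}) = 3
G(38) = mex({0, 1, 2, 4}) = 3
G(39) = mex({0, 1, 2, 3, 4, 7}) = 5
G(40) = mex({0, 1, 2, 3, 4, 5, 7}) = 6
G(41) = mex({0, 1, 2, 3, 5, 7}) = 4
G(42) = mex({0, 1, 2, 3, 5, 6, 7}) = 4
G(43) = mex({0, 2, 3, 5, 6}) = 1
G(44) = mex({1, 2, 3, 4, 5, 6}) = 0
G(45) = mex({0, 1, 2, 3, 4, 6, 7}) = 5
G(46) = mex({0, 1, 2, 3, 4, 7}) = 5
G(47) = mex({0, 1, 2, 3, 4, 5, 7}) = 6
G(48) = mex({0, 1, 2, 3, 4, 5, 7}) = 6
G(49) = mex({0, 1, 3, 4, 5, 7}) = 2
G(50) = mex({0, 1, 2, 3, 4, 5, 6}) = 7
Therefore G(50) = 7.

7


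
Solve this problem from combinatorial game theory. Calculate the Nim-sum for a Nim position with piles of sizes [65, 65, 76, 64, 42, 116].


We need the XOR (exclusive or) of all pile sizes.
After XOR-ing pile 1 (size 65): 0 XOR 65 = 65
After XOR-ing pile 2 (size 65): 65 XOR 65 = 0
After XOR-ing pile 3 (size 76): 0 XOR 76 = 76
After XOR-ing pile 4 (size 64): 76 XOR 64 = 12
After XOR-ing pile 5 (size 42): 12 XOR 42 = 38
After XOR-ing pile 6 (size 116): 38 XOR 116 = 82
The Nim-value of this position is 82.

82


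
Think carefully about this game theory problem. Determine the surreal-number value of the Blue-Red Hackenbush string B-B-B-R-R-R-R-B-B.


Edges (from ground): B-B-B-R-R-R-R-B-B
By Berlekamp's sign-expansion rule, a Blue-Red Hackenbush stalk has the value of the surreal number whose sign sequence is the edge sequence with B -> + and R -> -.
Sign sequence: +++----++
Trace the sign expansion in the surreal number tree, starting from 0:
Edge 1: B (sign +) -> bounds (0, +inf), value = 1
Edge 2: B (sign +) -> bounds (1, +inf), value = 2
Edge 3: B (sign +) -> bounds (2, +inf), value = 3
Edge 4: R (sign -) -> bounds (2, 3), value = 5/2
Edge 5: R (sign -) -> bounds (2, 5/2), value = 9/4
Edge 6: R (sign -) -> bounds (2, 9/4), value = 17/8
Edge 7: R (sign -) -> bounds (2, 17/8), value = 33/16
Edge 8: B (sign +) -> bounds (33/16, 17/8), value = 67/32
Edge 9: B (sign +) -> bounds (67/32, 17/8), value = 135/64
Game value = 135/64

135/64


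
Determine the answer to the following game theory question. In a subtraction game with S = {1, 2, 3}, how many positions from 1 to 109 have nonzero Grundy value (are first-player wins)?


Subtraction set S = {1, 2, 3}, so G(n) = n mod 4.
G(n) = 0 when n is a multiple of 4.
Multiples of 4 in [1, 109]: 27
N-positions (nonzero Grundy) = 109 - 27 = 82

82


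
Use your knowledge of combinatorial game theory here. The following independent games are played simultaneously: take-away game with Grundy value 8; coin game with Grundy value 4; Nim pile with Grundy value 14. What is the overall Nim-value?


By the Sprague-Grundy theorem, the Grundy value of a sum of games is the XOR of individual Grundy values.
take-away game: Grundy value = 8. Running XOR: 0 XOR 8 = 8
coin game: Grundy value = 4. Running XOR: 8 XOR 4 = 12
Nim pile: Grundy value = 14. Running XOR: 12 XOR 14 = 2
The combined Grundy value is 2.

2


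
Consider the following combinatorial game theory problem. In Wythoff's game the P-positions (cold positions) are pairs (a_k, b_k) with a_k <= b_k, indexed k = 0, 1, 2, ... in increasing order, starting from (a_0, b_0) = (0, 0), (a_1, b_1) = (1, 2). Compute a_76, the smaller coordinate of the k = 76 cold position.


By Wythoff's theorem, a_k = floor(k * phi) and b_k = floor(k * phi^2) = a_k + k, where phi = (1 + sqrt(5))/2 is the golden ratio.
phi = (1 + sqrt(5))/2 = 1.618034
k = 76
k * phi = 76 * 1.618034 = 122.970583
a_76 = floor(k * phi) = 122

122


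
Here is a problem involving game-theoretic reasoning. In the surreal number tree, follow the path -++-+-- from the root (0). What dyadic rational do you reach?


Sign expansion: -++-+--
Rule: track bounds (lo, hi), initially (-inf, +inf). On '+', the current value becomes lo and we move to the simplest number in (value, hi): value + 1 if hi = +inf, otherwise the midpoint (value + hi)/2. On '-', the current value becomes hi and we move to value - 1 if lo = -inf, otherwise the midpoint (lo + value)/2.
Start at 0.
Step 1: sign = -, move left. Bounds: (-inf, 0). Value = -1
Step 2: sign = +, move right. Bounds: (-1, 0). Value = -1/2
Step 3: sign = +, move right. Bounds: (-1/2, 0). Value = -1/4
Step 4: sign = -, move left. Bounds: (-1/2, -1/4). Value = -3/8
Step 5: sign = +, move right. Bounds: (-3/8, -1/4). Value = -5/16
Step 6: sign = -, move left. Bounds: (-3/8, -5/16). Value = -11/32
Step 7: sign = -, move left. Bounds: (-3/8, -11/32). Value = -23/64
The surreal number with sign expansion -++-+-- is -23/64.

-23/64


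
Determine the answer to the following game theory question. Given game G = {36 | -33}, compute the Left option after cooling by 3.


Original game: {36 | -33} (a switch {a | b} with a > b).
Cooling by t (for t below the temperature (a - b)/2 = 69/2) taxes each move by t: {a | b} cooled by t is {a - t | b + t}.
Cooling amount: t = 3
Cooled Left option: 36 - 3 = 33
Cooled Right option: -33 + 3 = -30
Cooled game: {33 | -30}
Left option = 33

33


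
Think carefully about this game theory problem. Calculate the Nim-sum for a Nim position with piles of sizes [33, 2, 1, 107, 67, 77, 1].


We need the XOR (exclusive or) of all pile sizes.
After XOR-ing pile 1 (size 33): 0 XOR 33 = 33
After XOR-ing pile 2 (size 2): 33 XOR 2 = 35
After XOR-ing pile 3 (size 1): 35 XOR 1 = 34
After XOR-ing pile 4 (size 107): 34 XOR 107 = 73
After XOR-ing pile 5 (size 67): 73 XOR 67 = 10
After XOR-ing pile 6 (size 77): 10 XOR 77 = 71
After XOR-ing pile 7 (size 1): 71 XOR 1 = 70
The Nim-value of this position is 70.

70


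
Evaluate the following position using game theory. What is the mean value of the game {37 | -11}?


Game = {37 | -11}, a switch {a | b} with numbers a > b.
Its thermograph has left wall a - t and right wall b + t, which meet at t = (a - b)/2, where both equal (a + b)/2. So the mast (mean value) is at (a + b)/2.
Mean = (37 + (-11))/2 = 26/2 = 13

13


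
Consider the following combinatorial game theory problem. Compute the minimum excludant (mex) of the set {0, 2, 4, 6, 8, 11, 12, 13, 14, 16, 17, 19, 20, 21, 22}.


Set = {0, 2, 4, 6, 8, 11, 12, 13, 14, 16, 17, 19, 20, 21, 22}
0 is in the set.
1 is NOT in the set. This is the mex.
mex = 1

1


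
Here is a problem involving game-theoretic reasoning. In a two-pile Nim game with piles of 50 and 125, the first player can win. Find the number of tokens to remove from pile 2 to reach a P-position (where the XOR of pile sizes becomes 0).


Piles: 50 and 125
Current XOR: 50 XOR 125 = 79 (non-zero, so this is an N-position).
To make the XOR zero, we need to find a move that balances the piles.
For pile 2 (size 125): target = 125 XOR 79 = 50
We reduce pile 2 from 125 to 50.
Tokens removed: 125 - 50 = 75
Verification: 50 XOR 50 = 0

75


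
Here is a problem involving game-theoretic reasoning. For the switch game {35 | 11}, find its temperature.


The game is {35 | 11}, a switch {a | b} with numbers a > b.
Cooling {a | b} by t gives {a - t | b + t}, which stops being hot when a - t = b + t, i.e. at t = (a - b)/2. So the temperature of a switch is (a - b)/2.
Temperature = (Left option - Right option) / 2
= (35 - (11)) / 2
= 24 / 2
= 12

12


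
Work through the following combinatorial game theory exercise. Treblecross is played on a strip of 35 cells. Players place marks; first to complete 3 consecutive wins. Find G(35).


Treblecross: place X on empty cells; 3-in-a-row wins.
Playing within two cells of an existing X lets the opponent win at once, so sensible play treats the cells i-2..i+2 around each X as dead. The player left with no safe cell loses, so this is a normal-play take-away game on strips of safe cells.
Placing X at cell i (0-indexed) of a strip of k safe cells leaves independent strips of sizes max(0, i-2) and max(0, k-i-3). Hence G(k) = mex{ G(max(0,i-2)) XOR G(max(0,k-i-3)) : 0 <= i < k }, with G(0) = 0.
G(1): splits (0,0):0^0=0 -> mex({0}) = 1
G(2): splits (0,0):0^0=0 -> mex({0}) = 1
G(3): splits (0,0):0^0=0 -> mex({0}) = 1
G(4): splits (0,1):0^1=1 (0,0):0^0=0 -> mex({0, 1}) = 2
G(5): splits (0,2):0^1=1 (0,1):0^1=1 (0,0):0^0=0 -> mex({0, 1}) = 2
G(6) = mex({1}) = 0
G(7) = mex({0, 1, 2}) = 3
G(8) = mex({0, 1, 2}) = 3
G(9) = mex({0, 2}) = 1
G(10) = mex({0, 2, 3}) = 1
G(11) = mex({0, 3}) = 1
G(12) = mex({1, 3}) = 0
G(13) = mex({0, 1, 2, 3}) = 4
G(14) = mex({0, 1, 2}) = 3
G(15) = mex({0, 1, 2}) = 3
G(16) = mex({0, 1, 2, 4}) = 3
G(17) = mex({0, 1, 3, 4}) = 2
G(18) = mex({0, 1, 3, 4}) = 2
G(19) = mex({0, 1, 3, 5}) = 2
G(20) = mex({0, 1, 2, 3, 5}) = 4
G(21) = mex({0, 1, 2, 3, 5}) = 4
G(22) = mex({1, 2, 6}) = 0
G(23) = mex({0, 1, 2, 3, 4, 6}) = 5
G(24) = mex({0, 1, 2, 3, 4}) = 5
G(25) = mex({0, 1, 3, 4, 7}) = 2
G(26) = mex({0, 1, 3, 4, 5, 7}) = 2
G(27) = mex({0, 1, 3, 5}) = 2
G(28) = mex({0, 1, 2, 5}) = 3
G(29) = mex({0, 1, 2, 4, 5, 6}) = 3
G(30) = mex({1, 2, 4, 6}) = 0
G(31) = mex({0, 1, 2, 3, 4, 6}) = 5
G(32) = mex({1, 2, 3, 4, 7}) = 0
G(33) = mex({0, 3, 7}) = 1
G(34) = mex({0, 2, 3, 5, 7}) = 1
G(35) = mex({0, 2, 3, 5, 6}) = 1
Therefore G(35) = 1.

1


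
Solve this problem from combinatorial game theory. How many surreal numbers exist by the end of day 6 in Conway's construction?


Day 0: {|} = 0 is born. Count = 1.
Day n: the number of surreal numbers born by day n is 2^(n+1) - 1.
By day 0: 2^1 - 1 = 1
By day 1: 2^2 - 1 = 3
By day 2: 2^3 - 1 = 7
By day 3: 2^4 - 1 = 15
By day 4: 2^5 - 1 = 31
By day 5: 2^6 - 1 = 63
By day 6: 2^7 - 1 = 127
By day 6: 127 surreal numbers.

127


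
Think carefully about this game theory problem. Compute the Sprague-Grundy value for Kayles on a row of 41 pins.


Kayles: a move removes 1 or 2 adjacent pins from a contiguous row.
Removing pins from a row of k leaves two independent rows (a, b) with a + b = k - 1 (one pin) or a + b = k - 2 (two pins); an end removal gives a = 0.
By Sprague-Grundy, G(k) = mex{ G(a) XOR G(b) } over all these splits. G(0) = 0.
G(1): splits (0,0):0^0=0 -> mex({0}) = 1
G(2): splits (0,1):0^1=1 (0,0):0^0=0 -> mex({0, 1}) = 2
G(3): splits (0,2):0^2=2 (1,1):1^1=0 (0,1):0^1=1 -> mex({0, 1, 2}) = 3
G(4): splits (0,3):0^3=3 (1,2):1^2=3 (0,2):0^2=2 (1,1):1^1=0 -> mex({0, 2, 3}) = 1
G(5): splits (0,4):0^1=1 (1,3):1^3=2 (2,2):2^2=0 (0,3):0^3=3 (1,2):1^2=3 -> mex({0, 1, 2, 3}) = 4
G(6) = mex({0, 1, 2, 4}) = 3
G(7) = mex({0, 1, 3, 4, 5}) = 2
G(8) = mex({0, 2, 3, 5, 6}) = 1
G(9) = mex({0, 1, 2, 3, 6, 7}) = 4
G(10) = mex({0, 1, 3, 4, 5, 7}) = 2
G(11) = mex({0, 1, 2, 3, 4, 5}) = 6
G(12) = mex({0, 1, 2, 3, 5, 6, 7}) = 4
G(13) = mex({0, 2, 3, 4, 6, 7}) = 1
G(14) = mex({0, 1, 4, 5, 6, 7}) = 2
G(15) = mex({0, 1, 2, 3, 4, 5, 6}) = 7
G(16) = mex({0, 2, 3, 5, 6, 7}) = 1
G(17) = mex({0, 1, 2, 3, 5, 6, 7}) = 4
G(18) = mex({0, 1, 2, 4, 5, 6}) = 3
G(19) = mex({0, 1, 3, 4, 5, 7}) = 2
G(20) = mex({0, 2, 3, 4, 5, 6, 7}) = 1
G(21) = mex({0, 1, 2, 3, 5, 6, 7}) = 4
G(22) = mex({0, 1, 2, 3, 4, 5, 7}) = 6
G(23) = mex({0, 1, 2, 3, 4, 5, 6}) = 7
G(24) = mex({0, 1, 2, 3, 5, 6, 7}) = 4
G(25) = mex({0, 2, 3, 4, 6, 7}) = 1
G(26) = mex({0, 1, 3, 4, 5, 6, 7}) = 2
G(27) = mex({0, 1, 2, 3, 4, 5, 6, 7}) = 8
G(28) = mex({0, 1, 2, 3, 4, 6, 7, 8}) = 5
G(29) = mex({0, 1, 2, 3, 5, 6, 7, 8, 9}) = 4
G(30) = mex({0, 1, 2, 3, 4, 5, 6, 9, 10}) = 7
G(31) = mex({0, 1, 3, 4, 5, 7, 10, 11}) = 2
G(32) = mex({0, 2, 3, 4, 5, 6, 7, 9, 11}) = 1
G(33) = mex({0, 1, 2, 3, 4, 5, 6, 7, 9, 12}) = 8
G(34) = mex({0, 1, 2, 3, 4, 5, 7, 8, 11, 12}) = 6
G(35) = mex({0, 1, 2, 3, 4, 5, 6, 8, 9, 10, 11}) = 7
G(36) = mex({0, 1, 2, 3, 5, 6, 7, 9, 10}) = 4
G(37) = mex({0, 2, 3, 4, 6, 7, 9, 10, 11, 12}) = 1
G(38) = mex({0, 1, 3, 4, 5, 6, 7, 9, 10, 11, 12}) = 2
G(39) = mex({0, 1, 2, 4, 5, 6, 7, 9, 10, 12, 14}) = 3
G(40) = mex({0, 2, 3, 4, 6, 7, 11, 12, 14}) = 1
G(41) = mex({0, 1, 2, 3, 5, 6, 7, 9, 10, 11, 12}) = 4
Therefore G(41) = 4.

4


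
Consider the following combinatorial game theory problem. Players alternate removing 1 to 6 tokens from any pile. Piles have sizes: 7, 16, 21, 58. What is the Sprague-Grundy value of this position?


Subtraction set: {1, 2, 3, 4, 5, 6}
For this subtraction set, G(n) = n mod 7 (period = max + 1 = 7).
Pile 1 (size 7): G(7) = 7 mod 7 = 0
Pile 2 (size 16): G(16) = 16 mod 7 = 2
Pile 3 (size 21): G(21) = 21 mod 7 = 0
Pile 4 (size 58): G(58) = 58 mod 7 = 2
Total Grundy value = XOR of all: 0 XOR 2 XOR 0 XOR 2 = 0

0


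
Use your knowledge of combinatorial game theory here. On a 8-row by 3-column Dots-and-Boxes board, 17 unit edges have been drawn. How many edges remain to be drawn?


Grid: 8 x 3 boxes, i.e. 9 rows and 4 columns of dots.
Horizontal edges: (rows + 1) * cols = 9 * 3 = 27
Vertical edges: rows * (cols + 1) = 8 * 4 = 32
Total edges: 27 + 32 = 59
Edges drawn: 17
Remaining: 59 - 17 = 42

42


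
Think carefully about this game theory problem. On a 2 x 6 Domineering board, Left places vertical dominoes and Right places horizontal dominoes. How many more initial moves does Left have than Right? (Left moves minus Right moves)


Board is 2 x 6 (rows x cols).
Left (vertical) placements: (rows-1) * cols = 1 * 6 = 6
Right (horizontal) placements: rows * (cols-1) = 2 * 5 = 10
Advantage = Left - Right = 6 - 10 = -4

-4


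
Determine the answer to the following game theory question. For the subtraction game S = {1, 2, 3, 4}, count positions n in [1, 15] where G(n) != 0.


Subtraction set S = {1, 2, 3, 4}, so G(n) = n mod 5.
G(n) = 0 when n is a multiple of 5.
Multiples of 5 in [1, 15]: 3
N-positions (nonzero Grundy) = 15 - 3 = 12

12


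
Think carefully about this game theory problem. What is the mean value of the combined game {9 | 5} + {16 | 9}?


G1 = {9 | 5}, G2 = {16 | 9}
Each is a switch {a | b} with numbers a > b; its mean value is (a + b)/2, and mean value is additive over game sums: m(G1 + G2) = m(G1) + m(G2).
Mean of G1 = (9 + (5))/2 = 14/2 = 7
Mean of G2 = (16 + (9))/2 = 25/2 = 25/2
Mean of G1 + G2 = 7 + 25/2 = 39/2

39/2


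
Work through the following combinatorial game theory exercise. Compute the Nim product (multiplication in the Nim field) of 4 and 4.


Nim multiplication is bilinear over XOR: (u XOR v) * w = (u*w) XOR (v*w).
So we split each operand into its bit components and XOR the pairwise Nim products.
4 = 4 (as XOR of powers of 2).
4 = 4 (as XOR of powers of 2).
Using the standard Nim-product table on single bits:
  2*2 = 3,   2*4 = 8,   2*8 = 12,
  4*4 = 6,   4*8 = 11,  8*8 = 13,
and  1*x = x (identity), k*l = l*k (commutative).
Pairwise Nim products:
  4 * 4 = 6
XOR them: 6 = 6.
Result: 4 * 4 = 6 (in Nim).

6


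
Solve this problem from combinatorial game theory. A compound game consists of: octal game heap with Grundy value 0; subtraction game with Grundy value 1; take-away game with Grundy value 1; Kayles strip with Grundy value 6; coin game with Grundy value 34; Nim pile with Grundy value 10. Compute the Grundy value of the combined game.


By the Sprague-Grundy theorem, the Grundy value of a sum of games is the XOR of individual Grundy values.
octal game heap: Grundy value = 0. Running XOR: 0 XOR 0 = 0
subtraction game: Grundy value = 1. Running XOR: 0 XOR 1 = 1
take-away game: Grundy value = 1. Running XOR: 1 XOR 1 = 0
Kayles strip: Grundy value = 6. Running XOR: 0 XOR 6 = 6
coin game: Grundy value = 34. Running XOR: 6 XOR 34 = 36
Nim pile: Grundy value = 10. Running XOR: 36 XOR 10 = 46
The combined Grundy value is 46.

46


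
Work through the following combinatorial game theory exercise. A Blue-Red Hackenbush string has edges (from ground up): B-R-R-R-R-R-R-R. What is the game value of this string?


Edges (from ground): B-R-R-R-R-R-R-R
By Berlekamp's sign-expansion rule, a Blue-Red Hackenbush stalk has the value of the surreal number whose sign sequence is the edge sequence with B -> + and R -> -.
Sign sequence: +-------
Trace the sign expansion in the surreal number tree, starting from 0:
Edge 1: B (sign +) -> bounds (0, +inf), value = 1
Edge 2: R (sign -) -> bounds (0, 1), value = 1/2
Edge 3: R (sign -) -> bounds (0, 1/2), value = 1/4
Edge 4: R (sign -) -> bounds (0, 1/4), value = 1/8
Edge 5: R (sign -) -> bounds (0, 1/8), value = 1/16
Edge 6: R (sign -) -> bounds (0, 1/16), value = 1/32
Edge 7: R (sign -) -> bounds (0, 1/32), value = 1/64
Edge 8: R (sign -) -> bounds (0, 1/64), value = 1/128
Game value = 1/128

1/128


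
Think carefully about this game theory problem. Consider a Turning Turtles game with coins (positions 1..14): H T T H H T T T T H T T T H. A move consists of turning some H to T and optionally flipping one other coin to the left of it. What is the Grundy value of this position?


Coins: H T T H H T T T T H T T T H
Key fact: a single head at position k behaves exactly like a Nim heap of size k (turning it to T and optionally flipping a coin at j < k corresponds to moving the heap from k to j, or to 0), and heads combine as a disjunctive sum (two heads at the same place would cancel, matching j XOR j = 0). So the Nim-value is the XOR of the 1-indexed positions of the heads.
Face-up positions (1-indexed): [1, 4, 5, 10, 14]
XOR 0 with 1: 0 XOR 1 = 1
XOR 1 with 4: 1 XOR 4 = 5
XOR 5 with 5: 5 XOR 5 = 0
XOR 0 with 10: 0 XOR 10 = 10
XOR 10 with 14: 10 XOR 14 = 4
Nim-value = 4

4


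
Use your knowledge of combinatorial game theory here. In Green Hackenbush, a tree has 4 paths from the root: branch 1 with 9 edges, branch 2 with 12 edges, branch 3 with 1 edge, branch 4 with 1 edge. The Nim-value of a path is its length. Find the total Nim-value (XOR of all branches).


The tree has 4 branches from the ground vertex.
In Green Hackenbush, the Nim-value of a simple path of length k is k.
Branch 1: length 9, Nim-value = 9
Branch 2: length 12, Nim-value = 12
Branch 3: length 1, Nim-value = 1
Branch 4: length 1, Nim-value = 1
Total Nim-value = XOR of all branch values:
0 XOR 9 = 9
9 XOR 12 = 5
5 XOR 1 = 4
4 XOR 1 = 5
Nim-value of the tree = 5

5


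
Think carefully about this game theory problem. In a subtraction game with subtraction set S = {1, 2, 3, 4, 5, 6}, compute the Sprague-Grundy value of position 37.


The subtraction set is S = {1, 2, 3, 4, 5, 6}.
G(k) = mex{ G(k - s) : s in S, s <= k }. We compute iteratively: G(0) = 0.
G(1) = mex({0}) = 1
G(2) = mex({0, 1}) = 2
G(3) = mex({0, 1, 2}) = 3
G(4) = mex({0, 1, 2, 3}) = 4
G(5) = mex({0, 1, 2, 3, 4}) = 5
G(6) = mex({0, 1, 2, 3, 4, 5}) = 6
G(7) = mex({1, 2, 3, 4, 5, 6}) = 0
G(8) = mex({0, 2, 3, 4, 5, 6}) = 1
G(9) = mex({0, 1, 3, 4, 5, 6}) = 2
G(10) = mex({0, 1, 2, 4, 5, 6}) = 3
G(11) = mex({0, 1, 2, 3, 5, 6}) = 4
G(12) = mex({0, 1, 2, 3, 4, 6}) = 5
Observe that G(7)..G(12) = 0, 1, 2, 3, 4, 5 repeats G(0)..G(5) = 0, 1, 2, 3, 4, 5.
For k >= max(S) = 6, G(k) is determined by the previous 6 values G(k-6)..G(k-1); a window of 6 consecutive values has recurred shifted by 7, so by induction G(k + 7) = G(k) for all k >= 0: the sequence is periodic from the start with period 7.
One period: G(0..6) = 0, 1, 2, 3, 4, 5, 6.
37 mod 7 = 2, so G(37) = G(2) = 2.

2
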